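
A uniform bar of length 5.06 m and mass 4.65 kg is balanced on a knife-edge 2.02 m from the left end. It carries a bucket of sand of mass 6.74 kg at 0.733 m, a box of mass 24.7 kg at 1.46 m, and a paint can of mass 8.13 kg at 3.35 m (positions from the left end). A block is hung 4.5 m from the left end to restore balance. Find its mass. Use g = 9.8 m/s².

Sum moments about the knife-edge (at 2.02 m from the left end) (the support reaction has zero arm there).
Beam weight: 4.65 × 9.8 = 45.57 N down at 2.53 m → arm 0.51 m, τ = 45.57 × 0.51 = 23.24 N·m clockwise.
Bucket of sand: 6.74 × 9.8 = 66.05 N down at 0.733 m → arm 1.287 m, τ = 66.05 × 1.287 = 85.01 N·m counterclockwise.
Box: 24.7 × 9.8 = 242.1 N down at 1.46 m → arm 0.56 m, τ = 242.1 × 0.56 = 135.6 N·m counterclockwise.
Paint can: 8.13 × 9.8 = 79.67 N down at 3.35 m → arm 1.33 m, τ = 79.67 × 1.33 = 106 N·m clockwise.
Net moment of known loads = 91.37 N·m counterclockwise.
An unknown mass m at 4.5 m has arm 2.48 m; its moment is m·g·2.48 clockwise.
For rotational equilibrium, m × 9.8 × 2.48 = 91.37, so m = 91.37 / (9.8 × 2.48) = 3.76 kg.

m ≈ 3.76 kg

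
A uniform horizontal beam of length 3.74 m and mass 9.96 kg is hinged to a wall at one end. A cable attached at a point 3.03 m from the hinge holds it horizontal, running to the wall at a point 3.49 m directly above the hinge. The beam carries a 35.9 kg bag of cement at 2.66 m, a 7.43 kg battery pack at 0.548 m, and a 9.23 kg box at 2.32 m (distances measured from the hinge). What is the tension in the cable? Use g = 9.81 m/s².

T ≈ 599 N

Taking torques about the hinge:
Beam weight: 9.96 × 9.81 = 97.71 N down at 1.87 m → arm 1.87 m, τ = 97.71 × 1.87 = 182.7 N·m clockwise.
Bag of cement: 35.9 × 9.81 = 352.2 N down at 2.66 m → arm 2.66 m, τ = 352.2 × 2.66 = 936.9 N·m clockwise.
Battery pack: 7.43 × 9.81 = 72.89 N down at 0.548 m → arm 0.548 m, τ = 72.89 × 0.548 = 39.94 N·m clockwise.
Box: 9.23 × 9.81 = 90.55 N down at 2.32 m → arm 2.32 m, τ = 90.55 × 2.32 = 210.1 N·m clockwise.
Total clockwise load moment = 1370 N·m.
The cable tension T acts at 3.03 m; only its component perpendicular to the beam, T sinθ, produces torque. sinθ = h/√(h²+d²) = 3.49/√(3.49²+3.03²) = 0.7551.
Στ = 0 ⇒ T × 3.03 × 0.7551 = 1370 ⇒ T = 1370 / 2.288 = 599 N.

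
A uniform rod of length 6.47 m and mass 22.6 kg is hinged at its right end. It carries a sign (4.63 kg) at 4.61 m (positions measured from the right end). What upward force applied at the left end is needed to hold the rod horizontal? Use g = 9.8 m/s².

F ≈ 143 N

Sum moments about the right end (the unknown pivot reaction has zero arm there).
Beam weight: 22.6 × 9.8 = 221.5 N down at 3.235 m → arm 3.235 m, τ = 221.5 × 3.235 = 716.6 N·m counterclockwise.
Sign: 4.63 × 9.8 = 45.37 N down at 4.61 m → arm 4.61 m, τ = 45.37 × 4.61 = 209.2 N·m counterclockwise.
Net moment of the loads = 925.8 N·m counterclockwise.
The upward force F acts at the left end, arm 6.47 m, giving F × 6.47 clockwise.
For rotational equilibrium, F × 6.47 = 925.8, so F = 925.8 / 6.47 = 143 N.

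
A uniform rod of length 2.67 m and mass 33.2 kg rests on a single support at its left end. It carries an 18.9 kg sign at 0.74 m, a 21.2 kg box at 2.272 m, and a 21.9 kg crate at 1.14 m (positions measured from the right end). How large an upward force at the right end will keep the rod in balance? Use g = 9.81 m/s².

F ≈ 451 N

Choose the left end as the axis so the unknown pivot reaction has zero arm there.
Beam weight: 33.2 × 9.81 = 325.7 N down at 1.335 m → arm 1.335 m, τ = 325.7 × 1.335 = 434.8 N·m clockwise.
Sign: 18.9 × 9.81 = 185.4 N down at 0.74 m → arm 1.93 m, τ = 185.4 × 1.93 = 357.8 N·m clockwise.
Box: 21.2 × 9.81 = 208 N down at 2.272 m → arm 0.398 m, τ = 208 × 0.398 = 82.78 N·m clockwise.
Crate: 21.9 × 9.81 = 214.8 N down at 1.14 m → arm 1.53 m, τ = 214.8 × 1.53 = 328.6 N·m clockwise.
Net moment of the loads = 1204 N·m clockwise.
The upward force F acts at the right end, arm 2.67 m, giving F × 2.67 counterclockwise.
Balancing moments: F × 2.67 = 1204, giving F = 1204 / 2.67 = 451 N.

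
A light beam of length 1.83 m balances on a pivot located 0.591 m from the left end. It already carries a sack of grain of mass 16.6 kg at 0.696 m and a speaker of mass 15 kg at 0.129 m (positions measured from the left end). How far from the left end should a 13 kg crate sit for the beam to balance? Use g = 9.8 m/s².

Choose the pivot (at 0.591 m from the left end) as the axis so the support reaction has zero arm there.
Sack of grain: 16.6 × 9.8 = 162.7 N down at 0.696 m → arm 0.105 m, τ = 162.7 × 0.105 = 17.08 N·m clockwise.
Speaker: 15 × 9.8 = 147 N down at 0.129 m → arm 0.462 m, τ = 147 × 0.462 = 67.91 N·m counterclockwise.
Net moment of existing loads = 50.83 N·m counterclockwise.
The crate weighs 13 × 9.8 = 127.4 N and must supply an equal clockwise moment, so its lever arm about the pivot is 50.83 / 127.4 = 0.399 m.
That puts it at 0.591 + 0.399 = 0.99 m from the left end.

x ≈ 0.99 m from the left end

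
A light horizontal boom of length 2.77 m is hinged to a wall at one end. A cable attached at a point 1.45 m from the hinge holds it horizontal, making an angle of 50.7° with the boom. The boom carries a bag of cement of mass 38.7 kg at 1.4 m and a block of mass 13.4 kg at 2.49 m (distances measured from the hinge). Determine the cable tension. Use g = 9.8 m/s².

T ≈ 765 N

About the hinge:
Bag of cement: 38.7 × 9.8 = 379.3 N down at 1.4 m → arm 1.4 m, τ = 379.3 × 1.4 = 531 N·m clockwise.
Block: 13.4 × 9.8 = 131.3 N down at 2.49 m → arm 2.49 m, τ = 131.3 × 2.49 = 326.9 N·m clockwise.
Total clockwise load moment = 857.9 N·m.
The cable tension T acts at 1.45 m; only its component perpendicular to the boom, T sinθ, produces torque. sin 50.7° = 0.7738.
Setting net torque to zero: T × 1.45 × 0.7738 = 857.9 → T = 857.9 / 1.122 = 765 N.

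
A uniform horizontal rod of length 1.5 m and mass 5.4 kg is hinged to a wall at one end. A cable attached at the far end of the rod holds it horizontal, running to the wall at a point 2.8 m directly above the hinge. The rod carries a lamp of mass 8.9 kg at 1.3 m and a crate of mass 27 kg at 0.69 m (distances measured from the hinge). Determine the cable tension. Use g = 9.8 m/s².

T ≈ 254 N

Sum moments about the hinge (the unknown hinge reaction has zero arm there).
Beam weight: 5.4 × 9.8 = 52.92 N down at 0.75 m → arm 0.75 m, τ = 52.92 × 0.75 = 39.69 N·m clockwise.
Lamp: 8.9 × 9.8 = 87.22 N down at 1.3 m → arm 1.3 m, τ = 87.22 × 1.3 = 113.4 N·m clockwise.
Crate: 27 × 9.8 = 264.6 N down at 0.69 m → arm 0.69 m, τ = 264.6 × 0.69 = 182.6 N·m clockwise.
Total clockwise load moment = 335.7 N·m.
The cable tension T acts at 1.5 m; only its component perpendicular to the rod, T sinθ, produces torque. sinθ = h/√(h²+d²) = 2.8/√(2.8²+1.5²) = 0.8815.
Στ = 0 ⇒ T × 1.5 × 0.8815 = 335.7 ⇒ T = 335.7 / 1.322 = 254 N.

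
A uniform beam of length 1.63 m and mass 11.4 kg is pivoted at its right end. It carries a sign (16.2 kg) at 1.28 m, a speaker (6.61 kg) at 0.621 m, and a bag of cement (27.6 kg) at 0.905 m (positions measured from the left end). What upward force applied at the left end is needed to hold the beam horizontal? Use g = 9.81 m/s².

Sum moments about the right end (the unknown pivot reaction has zero arm there).
Beam weight: 11.4 × 9.81 = 111.8 N down at 0.815 m → arm 0.815 m, τ = 111.8 × 0.815 = 91.12 N·m counterclockwise.
Sign: 16.2 × 9.81 = 158.9 N down at 1.28 m → arm 0.35 m, τ = 158.9 × 0.35 = 55.62 N·m counterclockwise.
Speaker: 6.61 × 9.81 = 64.84 N down at 0.621 m → arm 1.009 m, τ = 64.84 × 1.009 = 65.42 N·m counterclockwise.
Bag of cement: 27.6 × 9.81 = 270.8 N down at 0.905 m → arm 0.725 m, τ = 270.8 × 0.725 = 196.3 N·m counterclockwise.
Net moment of the loads = 408.5 N·m counterclockwise.
The upward force F acts at the left end, arm 1.63 m, giving F × 1.63 clockwise.
Στ = 0 ⇒ F × 1.63 = 408.5 ⇒ F = 408.5 / 1.63 = 251 N.

F ≈ 251 N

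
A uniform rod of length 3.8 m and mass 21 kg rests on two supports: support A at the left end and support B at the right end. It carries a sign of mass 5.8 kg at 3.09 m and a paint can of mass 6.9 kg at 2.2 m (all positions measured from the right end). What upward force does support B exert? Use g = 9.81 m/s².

Take moments about support A.
Beam weight: 21 × 9.81 = 206 N down at 1.9 m → arm 1.9 m, τ = 206 × 1.9 = 391.4 N·m clockwise.
Sign: 5.8 × 9.81 = 56.9 N down at 3.09 m → arm 0.71 m, τ = 56.9 × 0.71 = 40.4 N·m clockwise.
Paint can: 6.9 × 9.81 = 67.69 N down at 2.2 m → arm 1.6 m, τ = 67.69 × 1.6 = 108.3 N·m clockwise.
Net load moment about support A = 540.1 N·m clockwise.
Reaction R at support B is upward at 0 m, arm 3.8 m → moment R × 3.8 counterclockwise.
Setting net torque to zero: R × 3.8 = 540.1 → R = 142 N.

R_B ≈ 142 N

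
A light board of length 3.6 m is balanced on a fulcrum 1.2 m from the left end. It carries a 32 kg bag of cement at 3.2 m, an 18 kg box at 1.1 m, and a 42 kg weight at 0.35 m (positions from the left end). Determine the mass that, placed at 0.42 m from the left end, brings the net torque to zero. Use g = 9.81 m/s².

m ≈ 34 kg

Taking torques about the fulcrum (at 1.2 m from the left end):
Bag of cement: 32 × 9.81 = 313.9 N down at 3.2 m → arm 2 m, τ = 313.9 × 2 = 627.8 N·m clockwise.
Box: 18 × 9.81 = 176.6 N down at 1.1 m → arm 0.1 m, τ = 176.6 × 0.1 = 17.66 N·m counterclockwise.
Weight: 42 × 9.81 = 412 N down at 0.35 m → arm 0.85 m, τ = 412 × 0.85 = 350.2 N·m counterclockwise.
Net moment of known loads = 259.9 N·m clockwise.
An unknown mass m at 0.42 m has arm 0.78 m; its moment is m·g·0.78 counterclockwise.
Balancing moments: m × 9.81 × 0.78 = 259.9, giving m = 259.9 / (9.81 × 0.78) = 34 kg.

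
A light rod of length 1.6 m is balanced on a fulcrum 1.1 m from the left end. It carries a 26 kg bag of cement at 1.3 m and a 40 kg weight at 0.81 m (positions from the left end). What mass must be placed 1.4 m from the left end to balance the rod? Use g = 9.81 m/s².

m ≈ 21.3 kg

About the fulcrum (at 1.1 m from the left end):
Bag of cement: 26 × 9.81 = 255.1 N down at 1.3 m → arm 0.2 m, τ = 255.1 × 0.2 = 51.02 N·m clockwise.
Weight: 40 × 9.81 = 392.4 N down at 0.81 m → arm 0.29 m, τ = 392.4 × 0.29 = 113.8 N·m counterclockwise.
Net moment of known loads = 62.78 N·m counterclockwise.
An unknown mass m at 1.4 m has arm 0.3 m; its moment is m·g·0.3 clockwise.
For rotational equilibrium, m × 9.81 × 0.3 = 62.78, so m = 62.78 / (9.81 × 0.3) = 21.3 kg.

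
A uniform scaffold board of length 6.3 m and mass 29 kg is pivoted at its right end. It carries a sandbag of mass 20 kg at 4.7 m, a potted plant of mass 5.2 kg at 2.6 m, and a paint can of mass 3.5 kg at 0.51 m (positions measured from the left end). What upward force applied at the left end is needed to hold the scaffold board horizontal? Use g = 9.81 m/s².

Sum moments about the right end (the unknown pivot reaction has zero arm there).
Beam weight: 29 × 9.81 = 284.5 N down at 3.15 m → arm 3.15 m, τ = 284.5 × 3.15 = 896.2 N·m counterclockwise.
Sandbag: 20 × 9.81 = 196.2 N down at 4.7 m → arm 1.6 m, τ = 196.2 × 1.6 = 313.9 N·m counterclockwise.
Potted plant: 5.2 × 9.81 = 51.01 N down at 2.6 m → arm 3.7 m, τ = 51.01 × 3.7 = 188.7 N·m counterclockwise.
Paint can: 3.5 × 9.81 = 34.34 N down at 0.51 m → arm 5.79 m, τ = 34.34 × 5.79 = 198.8 N·m counterclockwise.
Net moment of the loads = 1598 N·m counterclockwise.
The upward force F acts at the left end, arm 6.3 m, giving F × 6.3 clockwise.
Στ = 0 ⇒ F × 6.3 = 1598 ⇒ F = 1598 / 6.3 = 254 N.

F ≈ 254 N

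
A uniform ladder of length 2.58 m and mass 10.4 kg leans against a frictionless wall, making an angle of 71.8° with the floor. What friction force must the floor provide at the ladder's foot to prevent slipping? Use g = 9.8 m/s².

f ≈ 16.8 N

Sum moments about the foot of the ladder (the floor normal and friction both act there and drop out).
Ladder weight 10.4×9.8 = 101.9 N acts at 1.29 m along the ladder; its horizontal arm is 1.29·cos71.8° = 0.4029 m → τ = 41.06 N·m clockwise.
Wall normal N acts horizontally at the top; its moment arm is the height L sinθ = 2.58·sin71.8° = 2.451 m, counterclockwise.
Στ = 0 ⇒ N × 2.451 = 41.06 ⇒ N = 16.8 N.
ΣFx = 0: friction at the foot balances the wall's push, so f = N_wall = 16.8 N.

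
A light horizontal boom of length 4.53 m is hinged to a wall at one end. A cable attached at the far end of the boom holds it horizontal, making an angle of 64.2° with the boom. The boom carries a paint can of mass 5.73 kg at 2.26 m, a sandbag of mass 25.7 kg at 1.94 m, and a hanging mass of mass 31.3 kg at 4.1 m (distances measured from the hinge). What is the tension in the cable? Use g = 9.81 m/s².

Sum moments about the hinge (the unknown hinge reaction has zero arm there).
Paint can: 5.73 × 9.81 = 56.21 N down at 2.26 m → arm 2.26 m, τ = 56.21 × 2.26 = 127 N·m clockwise.
Sandbag: 25.7 × 9.81 = 252.1 N down at 1.94 m → arm 1.94 m, τ = 252.1 × 1.94 = 489.1 N·m clockwise.
Hanging mass: 31.3 × 9.81 = 307.1 N down at 4.1 m → arm 4.1 m, τ = 307.1 × 4.1 = 1259 N·m clockwise.
Total clockwise load moment = 1875 N·m.
The cable tension T acts at 4.53 m; only its component perpendicular to the boom, T sinθ, produces torque. sin 64.2° = 0.9003.
Balancing moments: T × 4.53 × 0.9003 = 1875, giving T = 1875 / 4.078 = 460 N.

T ≈ 460 N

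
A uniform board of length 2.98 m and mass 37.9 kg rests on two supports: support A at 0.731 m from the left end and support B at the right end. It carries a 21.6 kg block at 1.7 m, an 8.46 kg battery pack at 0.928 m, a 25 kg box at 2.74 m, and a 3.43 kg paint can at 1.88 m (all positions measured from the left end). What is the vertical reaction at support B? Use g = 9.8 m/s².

R_B ≈ 460 N

About support A:
Beam weight: 37.9 × 9.8 = 371.4 N down at 1.49 m → arm 0.759 m, τ = 371.4 × 0.759 = 281.9 N·m clockwise.
Block: 21.6 × 9.8 = 211.7 N down at 1.7 m → arm 0.969 m, τ = 211.7 × 0.969 = 205.1 N·m clockwise.
Battery pack: 8.46 × 9.8 = 82.91 N down at 0.928 m → arm 0.197 m, τ = 82.91 × 0.197 = 16.33 N·m clockwise.
Box: 25 × 9.8 = 245 N down at 2.74 m → arm 2.009 m, τ = 245 × 2.009 = 492.2 N·m clockwise.
Paint can: 3.43 × 9.8 = 33.61 N down at 1.88 m → arm 1.149 m, τ = 33.61 × 1.149 = 38.62 N·m clockwise.
Net load moment about support A = 1034 N·m clockwise.
Reaction R at support B is upward at 2.98 m, arm 2.249 m → moment R × 2.249 counterclockwise.
Setting net torque to zero: R × 2.249 = 1034 → R = 460 N.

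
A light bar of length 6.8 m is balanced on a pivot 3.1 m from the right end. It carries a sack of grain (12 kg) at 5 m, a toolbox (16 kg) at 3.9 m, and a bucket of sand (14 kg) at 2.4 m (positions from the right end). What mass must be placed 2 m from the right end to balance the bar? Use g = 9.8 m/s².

m ≈ 23.5 kg

About the pivot (at 3.1 m from the right end):
Sack of grain: 12 × 9.8 = 117.6 N down at 5 m → arm 1.9 m, τ = 117.6 × 1.9 = 223.4 N·m counterclockwise.
Toolbox: 16 × 9.8 = 156.8 N down at 3.9 m → arm 0.8 m, τ = 156.8 × 0.8 = 125.4 N·m counterclockwise.
Bucket of sand: 14 × 9.8 = 137.2 N down at 2.4 m → arm 0.7 m, τ = 137.2 × 0.7 = 96.04 N·m clockwise.
Net moment of known loads = 252.8 N·m counterclockwise.
An unknown mass m at 2 m has arm 1.1 m; its moment is m·g·1.1 clockwise.
Στ = 0 ⇒ m × 9.8 × 1.1 = 252.8 ⇒ m = 252.8 / (9.8 × 1.1) = 23.5 kg.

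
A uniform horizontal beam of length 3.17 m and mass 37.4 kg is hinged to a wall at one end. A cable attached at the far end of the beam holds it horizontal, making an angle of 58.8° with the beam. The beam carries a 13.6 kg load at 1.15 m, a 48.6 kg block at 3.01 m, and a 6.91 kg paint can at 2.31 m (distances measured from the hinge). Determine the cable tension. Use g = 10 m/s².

T ≈ 875 N

Sum moments about the hinge (the unknown hinge reaction has zero arm there).
Beam weight: 37.4 × 10 = 374 N down at 1.585 m → arm 1.585 m, τ = 374 × 1.585 = 592.8 N·m clockwise.
Load: 13.6 × 10 = 136 N down at 1.15 m → arm 1.15 m, τ = 136 × 1.15 = 156.4 N·m clockwise.
Block: 48.6 × 10 = 486 N down at 3.01 m → arm 3.01 m, τ = 486 × 3.01 = 1463 N·m clockwise.
Paint can: 6.91 × 10 = 69.1 N down at 2.31 m → arm 2.31 m, τ = 69.1 × 2.31 = 159.6 N·m clockwise.
Total clockwise load moment = 2372 N·m.
The cable tension T acts at 3.17 m; only its component perpendicular to the beam, T sinθ, produces torque. sin 58.8° = 0.8554.
Balancing moments: T × 3.17 × 0.8554 = 2372, giving T = 2372 / 2.712 = 875 N.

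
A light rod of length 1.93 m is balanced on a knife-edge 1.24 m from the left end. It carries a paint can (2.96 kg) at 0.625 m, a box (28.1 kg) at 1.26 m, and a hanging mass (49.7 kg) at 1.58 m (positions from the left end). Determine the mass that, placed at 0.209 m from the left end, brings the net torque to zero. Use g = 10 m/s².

m ≈ 15.2 kg

About the knife-edge (at 1.24 m from the left end):
Paint can: 2.96 × 10 = 29.6 N down at 0.625 m → arm 0.615 m, τ = 29.6 × 0.615 = 18.2 N·m counterclockwise.
Box: 28.1 × 10 = 281 N down at 1.26 m → arm 0.02 m, τ = 281 × 0.02 = 5.62 N·m clockwise.
Hanging mass: 49.7 × 10 = 497 N down at 1.58 m → arm 0.34 m, τ = 497 × 0.34 = 169 N·m clockwise.
Net moment of known loads = 156.4 N·m clockwise.
An unknown mass m at 0.209 m has arm 1.031 m; its moment is m·g·1.031 counterclockwise.
Στ = 0 ⇒ m × 10 × 1.031 = 156.4 ⇒ m = 156.4 / (10 × 1.031) = 15.2 kg.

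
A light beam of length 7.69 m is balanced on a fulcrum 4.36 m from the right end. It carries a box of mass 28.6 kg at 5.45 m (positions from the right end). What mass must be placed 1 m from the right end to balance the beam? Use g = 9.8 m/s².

About the fulcrum (at 4.36 m from the right end):
Box: 28.6 × 9.8 = 280.3 N down at 5.45 m → arm 1.09 m, τ = 280.3 × 1.09 = 305.5 N·m counterclockwise.
Net moment of known loads = 305.5 N·m counterclockwise.
An unknown mass m at 1 m has arm 3.36 m; its moment is m·g·3.36 clockwise.
Setting net torque to zero: m × 9.8 × 3.36 = 305.5 → m = 305.5 / (9.8 × 3.36) = 9.28 kg.

m ≈ 9.28 kg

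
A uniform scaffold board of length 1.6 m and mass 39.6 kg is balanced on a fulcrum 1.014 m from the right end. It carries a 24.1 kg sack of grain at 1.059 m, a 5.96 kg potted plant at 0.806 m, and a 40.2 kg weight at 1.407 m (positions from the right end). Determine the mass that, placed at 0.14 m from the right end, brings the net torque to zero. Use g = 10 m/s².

m ≈ 8.2 kg

Choose the fulcrum (at 1.014 m from the right end) as the axis so the support reaction has zero arm there.
Beam weight: 39.6 × 10 = 396 N down at 0.8 m → arm 0.214 m, τ = 396 × 0.214 = 84.74 N·m clockwise.
Sack of grain: 24.1 × 10 = 241 N down at 1.059 m → arm 0.045 m, τ = 241 × 0.045 = 10.84 N·m counterclockwise.
Potted plant: 5.96 × 10 = 59.6 N down at 0.806 m → arm 0.208 m, τ = 59.6 × 0.208 = 12.4 N·m clockwise.
Weight: 40.2 × 10 = 402 N down at 1.407 m → arm 0.393 m, τ = 402 × 0.393 = 158 N·m counterclockwise.
Net moment of known loads = 71.7 N·m counterclockwise.
An unknown mass m at 0.14 m has arm 0.874 m; its moment is m·g·0.874 clockwise.
Balancing moments: m × 10 × 0.874 = 71.7, giving m = 71.7 / (10 × 0.874) = 8.2 kg.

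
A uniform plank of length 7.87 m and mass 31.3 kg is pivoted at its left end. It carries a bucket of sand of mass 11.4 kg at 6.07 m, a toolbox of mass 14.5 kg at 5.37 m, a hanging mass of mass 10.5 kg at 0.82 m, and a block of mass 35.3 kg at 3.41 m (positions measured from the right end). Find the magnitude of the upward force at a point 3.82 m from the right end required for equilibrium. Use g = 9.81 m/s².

Take moments about the left end.
Beam weight: 31.3 × 9.81 = 307.1 N down at 3.935 m → arm 3.935 m, τ = 307.1 × 3.935 = 1208 N·m clockwise.
Bucket of sand: 11.4 × 9.81 = 111.8 N down at 6.07 m → arm 1.8 m, τ = 111.8 × 1.8 = 201.2 N·m clockwise.
Toolbox: 14.5 × 9.81 = 142.2 N down at 5.37 m → arm 2.5 m, τ = 142.2 × 2.5 = 355.5 N·m clockwise.
Hanging mass: 10.5 × 9.81 = 103 N down at 0.82 m → arm 7.05 m, τ = 103 × 7.05 = 726.1 N·m clockwise.
Block: 35.3 × 9.81 = 346.3 N down at 3.41 m → arm 4.46 m, τ = 346.3 × 4.46 = 1544 N·m clockwise.
Net moment of the loads = 4035 N·m clockwise.
The upward force F acts at a point 3.82 m from the right end, arm 4.05 m, giving F × 4.05 counterclockwise.
For rotational equilibrium, F × 4.05 = 4035, so F = 4035 / 4.05 = 996 N.

F ≈ 996 N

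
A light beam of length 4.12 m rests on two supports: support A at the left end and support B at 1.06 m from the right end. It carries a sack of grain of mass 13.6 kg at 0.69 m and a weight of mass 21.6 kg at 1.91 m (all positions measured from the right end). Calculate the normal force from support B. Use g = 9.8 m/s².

About support A:
Sack of grain: 13.6 × 9.8 = 133.3 N down at 0.69 m → arm 3.43 m, τ = 133.3 × 3.43 = 457.2 N·m clockwise.
Weight: 21.6 × 9.8 = 211.7 N down at 1.91 m → arm 2.21 m, τ = 211.7 × 2.21 = 467.9 N·m clockwise.
Net load moment about support A = 925.1 N·m clockwise.
Reaction R at support B is upward at 1.06 m, arm 3.06 m → moment R × 3.06 counterclockwise.
Balancing moments: R × 3.06 = 925.1, giving R = 302 N.

R_B ≈ 302 N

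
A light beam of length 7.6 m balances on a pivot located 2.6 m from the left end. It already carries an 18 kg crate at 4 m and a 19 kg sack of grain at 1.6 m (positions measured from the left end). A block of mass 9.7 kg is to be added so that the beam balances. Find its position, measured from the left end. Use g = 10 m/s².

Sum moments about the pivot (at 2.6 m from the left end) (the support reaction has zero arm there).
Crate: 18 × 10 = 180 N down at 4 m → arm 1.4 m, τ = 180 × 1.4 = 252 N·m clockwise.
Sack of grain: 19 × 10 = 190 N down at 1.6 m → arm 1 m, τ = 190 × 1 = 190 N·m counterclockwise.
Net moment of existing loads = 62 N·m clockwise.
The block weighs 9.7 × 10 = 97 N and must supply an equal counterclockwise moment, so its lever arm about the pivot is 62 / 97 = 0.639 m.
That puts it at 2.6 − 0.639 = 1.96 m from the left end.

x ≈ 1.96 m from the left end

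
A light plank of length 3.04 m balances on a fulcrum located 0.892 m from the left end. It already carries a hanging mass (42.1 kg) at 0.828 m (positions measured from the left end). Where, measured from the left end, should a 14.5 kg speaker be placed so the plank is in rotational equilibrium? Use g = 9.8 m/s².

Choose the fulcrum (at 0.892 m from the left end) as the axis so the support reaction has zero arm there.
Hanging mass: 42.1 × 9.8 = 412.6 N down at 0.828 m → arm 0.064 m, τ = 412.6 × 0.064 = 26.41 N·m counterclockwise.
Net moment of existing loads = 26.41 N·m counterclockwise.
The speaker weighs 14.5 × 9.8 = 142.1 N and must supply an equal clockwise moment, so its lever arm about the fulcrum is 26.41 / 142.1 = 0.186 m.
That puts it at 0.892 + 0.186 = 1.08 m from the left end.

x ≈ 1.08 m from the left end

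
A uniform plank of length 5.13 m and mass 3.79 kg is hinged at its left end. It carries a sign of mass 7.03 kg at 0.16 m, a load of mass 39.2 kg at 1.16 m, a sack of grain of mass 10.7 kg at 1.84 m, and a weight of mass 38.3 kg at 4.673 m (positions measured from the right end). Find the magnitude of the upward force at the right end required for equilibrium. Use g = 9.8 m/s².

F ≈ 483 N

About the left end:
Beam weight: 3.79 × 9.8 = 37.14 N down at 2.565 m → arm 2.565 m, τ = 37.14 × 2.565 = 95.26 N·m clockwise.
Sign: 7.03 × 9.8 = 68.89 N down at 0.16 m → arm 4.97 m, τ = 68.89 × 4.97 = 342.4 N·m clockwise.
Load: 39.2 × 9.8 = 384.2 N down at 1.16 m → arm 3.97 m, τ = 384.2 × 3.97 = 1525 N·m clockwise.
Sack of grain: 10.7 × 9.8 = 104.9 N down at 1.84 m → arm 3.29 m, τ = 104.9 × 3.29 = 345.1 N·m clockwise.
Weight: 38.3 × 9.8 = 375.3 N down at 4.673 m → arm 0.457 m, τ = 375.3 × 0.457 = 171.5 N·m clockwise.
Net moment of the loads = 2479 N·m clockwise.
The upward force F acts at the right end, arm 5.13 m, giving F × 5.13 counterclockwise.
Στ = 0 ⇒ F × 5.13 = 2479 ⇒ F = 2479 / 5.13 = 483 N.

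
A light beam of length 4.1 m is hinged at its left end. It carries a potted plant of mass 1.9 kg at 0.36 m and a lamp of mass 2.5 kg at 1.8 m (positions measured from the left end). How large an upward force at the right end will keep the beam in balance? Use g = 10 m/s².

Choose the left end as the axis so the unknown pivot reaction has zero arm there.
Potted plant: 1.9 × 10 = 19 N down at 0.36 m → arm 0.36 m, τ = 19 × 0.36 = 6.84 N·m clockwise.
Lamp: 2.5 × 10 = 25 N down at 1.8 m → arm 1.8 m, τ = 25 × 1.8 = 45 N·m clockwise.
Net moment of the loads = 51.84 N·m clockwise.
The upward force F acts at the right end, arm 4.1 m, giving F × 4.1 counterclockwise.
Setting net torque to zero: F × 4.1 = 51.84 → F = 51.84 / 4.1 = 12.6 N.

F ≈ 12.6 N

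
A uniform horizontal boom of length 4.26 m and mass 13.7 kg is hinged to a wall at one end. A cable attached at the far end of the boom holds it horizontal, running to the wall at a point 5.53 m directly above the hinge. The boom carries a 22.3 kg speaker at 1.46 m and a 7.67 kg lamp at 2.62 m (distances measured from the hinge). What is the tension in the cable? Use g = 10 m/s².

About the hinge:
Beam weight: 13.7 × 10 = 137 N down at 2.13 m → arm 2.13 m, τ = 137 × 2.13 = 291.8 N·m clockwise.
Speaker: 22.3 × 10 = 223 N down at 1.46 m → arm 1.46 m, τ = 223 × 1.46 = 325.6 N·m clockwise.
Lamp: 7.67 × 10 = 76.7 N down at 2.62 m → arm 2.62 m, τ = 76.7 × 2.62 = 201 N·m clockwise.
Total clockwise load moment = 818.4 N·m.
The cable tension T acts at 4.26 m; only its component perpendicular to the boom, T sinθ, produces torque. sinθ = h/√(h²+d²) = 5.53/√(5.53²+4.26²) = 0.7922.
For rotational equilibrium, T × 4.26 × 0.7922 = 818.4, so T = 818.4 / 3.375 = 242 N.

T ≈ 242 N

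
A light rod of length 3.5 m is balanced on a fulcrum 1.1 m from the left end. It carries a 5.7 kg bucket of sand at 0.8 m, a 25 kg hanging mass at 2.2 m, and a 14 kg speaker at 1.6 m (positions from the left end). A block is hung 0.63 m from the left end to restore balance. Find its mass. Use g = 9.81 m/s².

Sum moments about the fulcrum (at 1.1 m from the left end) (the support reaction has zero arm there).
Bucket of sand: 5.7 × 9.81 = 55.92 N down at 0.8 m → arm 0.3 m, τ = 55.92 × 0.3 = 16.78 N·m counterclockwise.
Hanging mass: 25 × 9.81 = 245.2 N down at 2.2 m → arm 1.1 m, τ = 245.2 × 1.1 = 269.7 N·m clockwise.
Speaker: 14 × 9.81 = 137.3 N down at 1.6 m → arm 0.5 m, τ = 137.3 × 0.5 = 68.65 N·m clockwise.
Net moment of known loads = 321.6 N·m clockwise.
An unknown mass m at 0.63 m has arm 0.47 m; its moment is m·g·0.47 counterclockwise.
Setting net torque to zero: m × 9.81 × 0.47 = 321.6 → m = 321.6 / (9.81 × 0.47) = 69.8 kg.

m ≈ 69.8 kg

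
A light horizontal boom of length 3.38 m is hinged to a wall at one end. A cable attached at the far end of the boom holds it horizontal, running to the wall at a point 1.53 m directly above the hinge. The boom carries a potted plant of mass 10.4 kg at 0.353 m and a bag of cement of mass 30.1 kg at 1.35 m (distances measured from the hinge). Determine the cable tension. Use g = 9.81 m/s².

T ≈ 312 N

Take moments about the hinge.
Potted plant: 10.4 × 9.81 = 102 N down at 0.353 m → arm 0.353 m, τ = 102 × 0.353 = 36.01 N·m clockwise.
Bag of cement: 30.1 × 9.81 = 295.3 N down at 1.35 m → arm 1.35 m, τ = 295.3 × 1.35 = 398.7 N·m clockwise.
Total clockwise load moment = 434.7 N·m.
The cable tension T acts at 3.38 m; only its component perpendicular to the boom, T sinθ, produces torque. sinθ = h/√(h²+d²) = 1.53/√(1.53²+3.38²) = 0.4124.
Στ = 0 ⇒ T × 3.38 × 0.4124 = 434.7 ⇒ T = 434.7 / 1.394 = 312 N.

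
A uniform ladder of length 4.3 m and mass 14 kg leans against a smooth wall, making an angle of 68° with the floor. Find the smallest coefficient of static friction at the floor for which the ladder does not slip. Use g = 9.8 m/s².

About the foot of the ladder:
Ladder weight 14×9.8 = 137.2 N acts at 2.15 m along the ladder; its horizontal arm is 2.15·cos68° = 0.8054 m → τ = 110.5 N·m clockwise.
Wall normal N acts horizontally at the top; its moment arm is the height L sinθ = 4.3·sin68° = 3.987 m, counterclockwise.
Στ = 0 ⇒ N × 3.987 = 110.5 ⇒ N = 27.72 N.
ΣFx = 0 ⇒ f = N_wall = 27.72 N. ΣFy = 0 ⇒ N_floor = 137.2 N.
μ_min = f / N_floor = 27.72 / 137.2 = 0.202.

μ_min ≈ 0.202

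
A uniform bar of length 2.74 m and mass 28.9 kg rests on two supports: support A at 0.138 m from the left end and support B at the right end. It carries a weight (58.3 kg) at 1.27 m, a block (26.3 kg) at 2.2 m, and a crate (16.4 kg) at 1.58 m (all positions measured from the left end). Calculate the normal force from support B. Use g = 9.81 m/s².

R_B ≈ 677 N

Sum moments about support A (its reaction then has zero moment arm).
Beam weight: 28.9 × 9.81 = 283.5 N down at 1.37 m → arm 1.232 m, τ = 283.5 × 1.232 = 349.3 N·m clockwise.
Weight: 58.3 × 9.81 = 571.9 N down at 1.27 m → arm 1.132 m, τ = 571.9 × 1.132 = 647.4 N·m clockwise.
Block: 26.3 × 9.81 = 258 N down at 2.2 m → arm 2.062 m, τ = 258 × 2.062 = 532 N·m clockwise.
Crate: 16.4 × 9.81 = 160.9 N down at 1.58 m → arm 1.442 m, τ = 160.9 × 1.442 = 232 N·m clockwise.
Net load moment about support A = 1761 N·m clockwise.
Reaction R at support B is upward at 2.74 m, arm 2.602 m → moment R × 2.602 counterclockwise.
Στ = 0 ⇒ R × 2.602 = 1761 ⇒ R = 677 N.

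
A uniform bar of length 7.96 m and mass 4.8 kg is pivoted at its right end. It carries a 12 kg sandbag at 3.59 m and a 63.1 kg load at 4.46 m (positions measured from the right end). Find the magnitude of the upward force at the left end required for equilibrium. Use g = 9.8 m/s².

Choose the right end as the axis so the unknown pivot reaction has zero arm there.
Beam weight: 4.8 × 9.8 = 47.04 N down at 3.98 m → arm 3.98 m, τ = 47.04 × 3.98 = 187.2 N·m counterclockwise.
Sandbag: 12 × 9.8 = 117.6 N down at 3.59 m → arm 3.59 m, τ = 117.6 × 3.59 = 422.2 N·m counterclockwise.
Load: 63.1 × 9.8 = 618.4 N down at 4.46 m → arm 4.46 m, τ = 618.4 × 4.46 = 2758 N·m counterclockwise.
Net moment of the loads = 3367 N·m counterclockwise.
The upward force F acts at the left end, arm 7.96 m, giving F × 7.96 clockwise.
Στ = 0 ⇒ F × 7.96 = 3367 ⇒ F = 3367 / 7.96 = 423 N.

F ≈ 423 N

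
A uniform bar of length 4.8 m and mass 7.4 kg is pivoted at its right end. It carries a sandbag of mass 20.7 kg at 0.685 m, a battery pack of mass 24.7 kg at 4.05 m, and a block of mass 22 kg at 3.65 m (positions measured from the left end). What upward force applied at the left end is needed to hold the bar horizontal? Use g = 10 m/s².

F ≈ 306 N

Sum moments about the right end (the unknown pivot reaction has zero arm there).
Beam weight: 7.4 × 10 = 74 N down at 2.4 m → arm 2.4 m, τ = 74 × 2.4 = 177.6 N·m counterclockwise.
Sandbag: 20.7 × 10 = 207 N down at 0.685 m → arm 4.115 m, τ = 207 × 4.115 = 851.8 N·m counterclockwise.
Battery pack: 24.7 × 10 = 247 N down at 4.05 m → arm 0.75 m, τ = 247 × 0.75 = 185.2 N·m counterclockwise.
Block: 22 × 10 = 220 N down at 3.65 m → arm 1.15 m, τ = 220 × 1.15 = 253 N·m counterclockwise.
Net moment of the loads = 1468 N·m counterclockwise.
The upward force F acts at the left end, arm 4.8 m, giving F × 4.8 clockwise.
Στ = 0 ⇒ F × 4.8 = 1468 ⇒ F = 1468 / 4.8 = 306 N.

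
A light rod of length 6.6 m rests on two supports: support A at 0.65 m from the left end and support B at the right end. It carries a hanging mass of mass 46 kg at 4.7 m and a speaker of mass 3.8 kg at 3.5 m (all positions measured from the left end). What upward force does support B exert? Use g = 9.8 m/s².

R_B ≈ 325 N

Sum moments about support A (its reaction then has zero moment arm).
Hanging mass: 46 × 9.8 = 450.8 N down at 4.7 m → arm 4.05 m, τ = 450.8 × 4.05 = 1826 N·m clockwise.
Speaker: 3.8 × 9.8 = 37.24 N down at 3.5 m → arm 2.85 m, τ = 37.24 × 2.85 = 106.1 N·m clockwise.
Net load moment about support A = 1932 N·m clockwise.
Reaction R at support B is upward at 6.6 m, arm 5.95 m → moment R × 5.95 counterclockwise.
Balancing moments: R × 5.95 = 1932, giving R = 325 N.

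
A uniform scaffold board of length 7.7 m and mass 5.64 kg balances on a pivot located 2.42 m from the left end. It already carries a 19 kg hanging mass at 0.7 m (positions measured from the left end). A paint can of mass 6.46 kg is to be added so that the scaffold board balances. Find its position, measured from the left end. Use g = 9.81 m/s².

x ≈ 6.23 m from the left end

Taking torques about the pivot (at 2.42 m from the left end):
Beam weight: 5.64 × 9.81 = 55.33 N down at 3.85 m → arm 1.43 m, τ = 55.33 × 1.43 = 79.12 N·m clockwise.
Hanging mass: 19 × 9.81 = 186.4 N down at 0.7 m → arm 1.72 m, τ = 186.4 × 1.72 = 320.6 N·m counterclockwise.
Net moment of existing loads = 241.5 N·m counterclockwise.
The paint can weighs 6.46 × 9.81 = 63.37 N and must supply an equal clockwise moment, so its lever arm about the pivot is 241.5 / 63.37 = 3.81 m.
That puts it at 2.42 + 3.81 = 6.23 m from the left end.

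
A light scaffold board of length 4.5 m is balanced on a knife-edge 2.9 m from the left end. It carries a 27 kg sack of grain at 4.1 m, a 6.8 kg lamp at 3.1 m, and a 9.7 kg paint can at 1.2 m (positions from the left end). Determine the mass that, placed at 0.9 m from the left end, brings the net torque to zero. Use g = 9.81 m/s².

Take moments about the knife-edge (at 2.9 m from the left end).
Sack of grain: 27 × 9.81 = 264.9 N down at 4.1 m → arm 1.2 m, τ = 264.9 × 1.2 = 317.9 N·m clockwise.
Lamp: 6.8 × 9.81 = 66.71 N down at 3.1 m → arm 0.2 m, τ = 66.71 × 0.2 = 13.34 N·m clockwise.
Paint can: 9.7 × 9.81 = 95.16 N down at 1.2 m → arm 1.7 m, τ = 95.16 × 1.7 = 161.8 N·m counterclockwise.
Net moment of known loads = 169.4 N·m clockwise.
An unknown mass m at 0.9 m has arm 2 m; its moment is m·g·2 counterclockwise.
Balancing moments: m × 9.81 × 2 = 169.4, giving m = 169.4 / (9.81 × 2) = 8.63 kg.

m ≈ 8.63 kg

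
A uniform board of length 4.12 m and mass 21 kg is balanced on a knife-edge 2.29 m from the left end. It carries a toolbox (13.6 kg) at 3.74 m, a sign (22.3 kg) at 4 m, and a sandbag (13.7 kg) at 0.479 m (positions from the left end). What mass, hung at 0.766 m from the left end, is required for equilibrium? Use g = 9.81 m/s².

m ≈ 18.5 kg

Choose the knife-edge (at 2.29 m from the left end) as the axis so the support reaction has zero arm there.
Beam weight: 21 × 9.81 = 206 N down at 2.06 m → arm 0.23 m, τ = 206 × 0.23 = 47.38 N·m counterclockwise.
Toolbox: 13.6 × 9.81 = 133.4 N down at 3.74 m → arm 1.45 m, τ = 133.4 × 1.45 = 193.4 N·m clockwise.
Sign: 22.3 × 9.81 = 218.8 N down at 4 m → arm 1.71 m, τ = 218.8 × 1.71 = 374.1 N·m clockwise.
Sandbag: 13.7 × 9.81 = 134.4 N down at 0.479 m → arm 1.811 m, τ = 134.4 × 1.811 = 243.4 N·m counterclockwise.
Net moment of known loads = 276.7 N·m clockwise.
An unknown mass m at 0.766 m has arm 1.524 m; its moment is m·g·1.524 counterclockwise.
Balancing moments: m × 9.81 × 1.524 = 276.7, giving m = 276.7 / (9.81 × 1.524) = 18.5 kg.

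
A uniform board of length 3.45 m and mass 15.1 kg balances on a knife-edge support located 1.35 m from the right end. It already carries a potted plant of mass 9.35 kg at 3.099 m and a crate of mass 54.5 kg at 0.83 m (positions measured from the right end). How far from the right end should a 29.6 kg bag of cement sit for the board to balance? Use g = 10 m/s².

x ≈ 1.56 m from the right end

Sum moments about the knife-edge support (at 1.35 m from the right end) (the support reaction has zero arm there).
Beam weight: 15.1 × 10 = 151 N down at 1.725 m → arm 0.375 m, τ = 151 × 0.375 = 56.62 N·m counterclockwise.
Potted plant: 9.35 × 10 = 93.5 N down at 3.099 m → arm 1.749 m, τ = 93.5 × 1.749 = 163.5 N·m counterclockwise.
Crate: 54.5 × 10 = 545 N down at 0.83 m → arm 0.52 m, τ = 545 × 0.52 = 283.4 N·m clockwise.
Net moment of existing loads = 63.28 N·m clockwise.
The bag of cement weighs 29.6 × 10 = 296 N and must supply an equal counterclockwise moment, so its lever arm about the knife-edge support is 63.28 / 296 = 0.214 m.
That puts it at 1.35 + 0.214 = 1.56 m from the right end.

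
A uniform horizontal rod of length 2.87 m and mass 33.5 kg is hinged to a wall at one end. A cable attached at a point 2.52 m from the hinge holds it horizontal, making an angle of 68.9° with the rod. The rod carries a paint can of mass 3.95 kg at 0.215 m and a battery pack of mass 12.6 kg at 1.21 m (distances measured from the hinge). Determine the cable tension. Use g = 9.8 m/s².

T ≈ 267 N

Take moments about the hinge.
Beam weight: 33.5 × 9.8 = 328.3 N down at 1.435 m → arm 1.435 m, τ = 328.3 × 1.435 = 471.1 N·m clockwise.
Paint can: 3.95 × 9.8 = 38.71 N down at 0.215 m → arm 0.215 m, τ = 38.71 × 0.215 = 8.323 N·m clockwise.
Battery pack: 12.6 × 9.8 = 123.5 N down at 1.21 m → arm 1.21 m, τ = 123.5 × 1.21 = 149.4 N·m clockwise.
Total clockwise load moment = 628.8 N·m.
The cable tension T acts at 2.52 m; only its component perpendicular to the rod, T sinθ, produces torque. sin 68.9° = 0.933.
Balancing moments: T × 2.52 × 0.933 = 628.8, giving T = 628.8 / 2.351 = 267 N.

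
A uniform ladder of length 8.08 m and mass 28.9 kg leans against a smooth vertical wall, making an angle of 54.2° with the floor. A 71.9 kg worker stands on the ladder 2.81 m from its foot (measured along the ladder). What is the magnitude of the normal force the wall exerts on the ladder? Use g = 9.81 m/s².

N_wall ≈ 279 N

About the foot of the ladder:
Ladder weight 28.9×9.81 = 283.5 N acts at 4.04 m along the ladder; its horizontal arm is 4.04·cos54.2° = 2.363 m → τ = 669.9 N·m clockwise.
Worker: 71.9×9.81 = 705.3 N at 2.81 m → arm 1.644 m → τ = 1160 N·m clockwise.
Wall normal N acts horizontally at the top; its moment arm is the height L sinθ = 8.08·sin54.2° = 6.553 m, counterclockwise.
Setting net torque to zero: N × 6.553 = 1830 → N = 279 N.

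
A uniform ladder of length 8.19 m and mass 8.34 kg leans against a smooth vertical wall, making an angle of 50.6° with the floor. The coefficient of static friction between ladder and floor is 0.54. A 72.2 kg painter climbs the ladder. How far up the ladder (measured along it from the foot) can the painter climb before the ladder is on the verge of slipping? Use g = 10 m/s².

About the foot of the ladder:
Ladder weight 8.34×10 = 83.4 N acts at 4.095 m along the ladder; its horizontal arm is 4.095·cos50.6° = 2.599 m → τ = 216.8 N·m clockwise.
Painter weight 72.2×10 = 722 N at distance d → arm d·cos50.6° → τ = 722·d·0.6347 clockwise.
Wall normal N at the top has arm L sinθ = 6.329 m counterclockwise, so Στ = 0 gives N·6.329 = 216.8 + 458.3·d.
ΣFy = 0 ⇒ N_floor = 805.4 N, so the maximum friction is μ_s·N_floor = 0.54×805.4 = 434.9 N. ΣFx = 0 ⇒ N_wall = f, so at the slipping point N = 434.9 N.
Substituting: 434.9×6.329 = 216.8 + 458.3·d ⇒ d = (2752 − 216.8) / 458.3 = 5.53 m.

d ≈ 5.53 m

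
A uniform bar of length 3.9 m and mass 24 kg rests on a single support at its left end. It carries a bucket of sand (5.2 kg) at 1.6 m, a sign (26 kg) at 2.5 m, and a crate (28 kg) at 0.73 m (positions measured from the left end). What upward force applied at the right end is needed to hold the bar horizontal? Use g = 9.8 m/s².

Choose the left end as the axis so the unknown pivot reaction has zero arm there.
Beam weight: 24 × 9.8 = 235.2 N down at 1.95 m → arm 1.95 m, τ = 235.2 × 1.95 = 458.6 N·m clockwise.
Bucket of sand: 5.2 × 9.8 = 50.96 N down at 1.6 m → arm 1.6 m, τ = 50.96 × 1.6 = 81.54 N·m clockwise.
Sign: 26 × 9.8 = 254.8 N down at 2.5 m → arm 2.5 m, τ = 254.8 × 2.5 = 637 N·m clockwise.
Crate: 28 × 9.8 = 274.4 N down at 0.73 m → arm 0.73 m, τ = 274.4 × 0.73 = 200.3 N·m clockwise.
Net moment of the loads = 1377 N·m clockwise.
The upward force F acts at the right end, arm 3.9 m, giving F × 3.9 counterclockwise.
Balancing moments: F × 3.9 = 1377, giving F = 1377 / 3.9 = 353 N.

F ≈ 353 N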